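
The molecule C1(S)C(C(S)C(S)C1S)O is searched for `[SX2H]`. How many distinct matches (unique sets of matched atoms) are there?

4

[SX2H] is the SMARTS for a thiol: an aliphatic sulfur with two connections, one being H.
The molecule carries 4 separate instances of a thiol (-SH) meeting every constraint; each maps to a distinct set of atoms, giving 4 matches.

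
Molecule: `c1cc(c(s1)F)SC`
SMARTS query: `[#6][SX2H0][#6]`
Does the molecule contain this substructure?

Yes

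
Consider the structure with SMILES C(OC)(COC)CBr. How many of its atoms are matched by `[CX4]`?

The query [CX4] means: C with X4: aliphatic carbon with exactly 4 total connections (bonds + H).
Check the 8 heavy atoms by environment: 5× C (X4) → match; 2× O (X2) → no; 1× Br (X1) → no.
That gives 5 matching atoms.

5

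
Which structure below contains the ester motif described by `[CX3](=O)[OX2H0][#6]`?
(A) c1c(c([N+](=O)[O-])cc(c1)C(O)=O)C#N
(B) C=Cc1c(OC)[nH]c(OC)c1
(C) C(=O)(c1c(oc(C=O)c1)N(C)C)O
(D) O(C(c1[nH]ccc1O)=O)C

[CX3](=O)[OX2H0][#6] describes a carbonyl carbon bonded to an oxygen that is itself bonded to carbon (no H on that O) (an ester).
(A) has a carboxylic acid group (-C(=O)OH) but the singly-bonded O carries H (OX2H1, not H0).
(B) has a methoxy ether (-OCH3) but the ether oxygen is not adjacent to a C=O carbon.
(C) has a carboxylic acid group (-C(=O)OH) but the singly-bonded O carries H (OX2H1, not H0).
(D) contains a methyl-ester group (-C(=O)OCH3), which satisfies every atom and bond constraint.
So the answer is (D).

D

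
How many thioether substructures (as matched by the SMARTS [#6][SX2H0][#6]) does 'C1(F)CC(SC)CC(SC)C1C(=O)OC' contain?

[#6][SX2H0][#6] is the SMARTS for a thioether: an aliphatic sulfur bridging two carbons with no H on the sulfur.
The molecule carries 2 separate instances of a methylthio ether (-SCH3) meeting every constraint; each maps to a distinct set of atoms, giving 2 matches.

2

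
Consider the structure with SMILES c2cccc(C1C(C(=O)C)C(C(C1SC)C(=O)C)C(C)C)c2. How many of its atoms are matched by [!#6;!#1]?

The query [!#6;!#1] means: not carbon and not hydrogen — any heteroatom.
Check the 22 heavy atoms by environment: 13× C → no; 1× S → match; 2× O → match; 6× c (aromatic) → no.
Summing the matching environments: 1 + 2 = 3 matching atoms.

3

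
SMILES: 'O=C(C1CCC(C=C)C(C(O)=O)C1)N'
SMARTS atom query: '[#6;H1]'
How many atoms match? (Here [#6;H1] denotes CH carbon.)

4

The query [#6;H1] means: any carbon bearing exactly one hydrogen.
Check the 14 heavy atoms by environment: 4× C (H1) → match; 4× C (H2) → no; 2× C (H0) → no; 2× O (H0) → no; 1× N (H2) → no; 1× O (H1) → no.
That gives 4 matching atoms.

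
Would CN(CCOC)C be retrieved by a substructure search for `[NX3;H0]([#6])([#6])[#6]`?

Yes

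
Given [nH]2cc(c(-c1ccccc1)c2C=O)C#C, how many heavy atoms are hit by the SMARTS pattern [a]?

11

Check the 15 heavy atoms by environment: 1× n (aromatic) → match; 10× c (aromatic) → match; 3× C → no; 1× O → no.
Summing the matching environments: 1 + 10 = 11 matching atoms.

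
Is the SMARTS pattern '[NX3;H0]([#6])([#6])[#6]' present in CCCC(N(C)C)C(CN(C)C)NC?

The pattern [NX3;H0]([#6])([#6])[#6] describes a trivalent nitrogen with no H, bonded to three carbons — a tertiary amine.
The molecule carries a dimethylamino group (-N(CH3)2), whose atoms satisfy every constraint of the query, so the pattern matches.

Yes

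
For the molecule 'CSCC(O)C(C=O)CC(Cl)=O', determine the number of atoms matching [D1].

5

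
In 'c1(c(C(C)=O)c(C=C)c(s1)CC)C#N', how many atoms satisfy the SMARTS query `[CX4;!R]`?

Check the 14 heavy atoms by environment: 1× s (aromatic, X2, in 5-ring) → no; 4× c (aromatic, X3, in 5-ring) → no; 3× C (X3, acyclic) → no; 3× C (X4, acyclic) → match; 1× C (X2, acyclic) → no; 1× N (X1, acyclic) → no; 1× O (X1, acyclic) → no.
That gives 3 matching atoms.

3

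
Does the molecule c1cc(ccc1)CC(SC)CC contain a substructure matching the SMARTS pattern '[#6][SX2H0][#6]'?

Yes

The pattern [#6][SX2H0][#6] describes an aliphatic sulfur bridging two carbons with no H on the sulfur — a thioether.
The molecule carries a methylthio ether (-SCH3), whose atoms satisfy every constraint of the query, so the pattern matches.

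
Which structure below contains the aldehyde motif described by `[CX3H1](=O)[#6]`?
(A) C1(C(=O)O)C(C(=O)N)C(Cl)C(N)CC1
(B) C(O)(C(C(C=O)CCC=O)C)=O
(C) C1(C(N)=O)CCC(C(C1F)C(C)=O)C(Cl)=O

B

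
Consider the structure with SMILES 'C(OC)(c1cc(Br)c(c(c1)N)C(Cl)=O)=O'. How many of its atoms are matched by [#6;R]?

Check the 15 heavy atoms by environment: 6× c (aromatic, in 6-ring) → match; 1× N (acyclic) → no; 3× C (acyclic) → no; 3× O (acyclic) → no; 1× Cl (acyclic) → no; 1× Br (acyclic) → no.
That gives 6 matching atoms.

6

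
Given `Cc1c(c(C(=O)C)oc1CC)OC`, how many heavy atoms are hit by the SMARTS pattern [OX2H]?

The query [OX2H] means: aliphatic oxygen with two connections, one of which is H — an -OH oxygen.
Check the 13 heavy atoms by environment: 1× o (aromatic, H0, X2) → no; 4× c (aromatic, H0, X3) → no; 1× C (H0, X3) → no; 1× O (H0, X1) → no; 4× C (H3, X4) → no; 1× O (H0, X2) → no; 1× C (H2, X4) → no.
No environment satisfies the query, so 0 matching atoms.

0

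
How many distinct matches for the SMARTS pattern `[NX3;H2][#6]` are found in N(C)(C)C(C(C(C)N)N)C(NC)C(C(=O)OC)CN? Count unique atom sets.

3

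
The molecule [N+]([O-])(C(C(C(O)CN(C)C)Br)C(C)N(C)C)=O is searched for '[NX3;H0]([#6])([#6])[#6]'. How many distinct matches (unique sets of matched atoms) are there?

[NX3;H0]([#6])([#6])[#6] is the SMARTS for a tertiary amine: a trivalent nitrogen with no H, bonded to three carbons.
The molecule carries 2 separate instances of a dimethylamino group (-N(CH3)2) meeting every constraint; each maps to a distinct set of atoms, giving 2 matches.

2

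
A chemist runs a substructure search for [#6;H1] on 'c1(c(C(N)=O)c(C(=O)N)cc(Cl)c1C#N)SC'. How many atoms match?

1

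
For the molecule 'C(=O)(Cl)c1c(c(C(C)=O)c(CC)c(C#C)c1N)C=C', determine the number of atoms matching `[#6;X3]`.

10

The query [#6;X3] means: any carbon (aromatic or not) with three total connections.
Check the 19 heavy atoms by environment: 6× c (aromatic, X3) → match; 2× C (X2) → no; 4× C (X3) → match; 2× O (X1) → no; 3× C (X4) → no; 1× N (X3) → no; 1× Cl (X1) → no.
Summing the matching environments: 6 + 4 = 10 matching atoms.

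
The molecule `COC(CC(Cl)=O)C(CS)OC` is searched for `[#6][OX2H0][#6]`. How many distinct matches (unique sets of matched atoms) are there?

[#6][OX2H0][#6] is the SMARTS for an ether: an aliphatic oxygen bridging two carbons with no H on the oxygen.
The molecule carries 2 separate instances of a methoxy ether (-OCH3) meeting every constraint; each maps to a distinct set of atoms, giving 2 matches.

2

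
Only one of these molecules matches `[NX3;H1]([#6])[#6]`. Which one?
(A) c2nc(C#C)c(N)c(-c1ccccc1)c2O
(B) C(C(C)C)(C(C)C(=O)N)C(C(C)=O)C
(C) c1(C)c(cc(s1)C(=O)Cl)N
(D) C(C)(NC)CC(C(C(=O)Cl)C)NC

[NX3;H1]([#6])[#6] describes a trivalent nitrogen with one H, bonded to two carbons (a secondary amine).
(A) has a primary amino group (-NH2) but the nitrogen has H2 and only one carbon neighbour.
(B) has a primary amide (-C(=O)NH2) but the -C(=O)NH2 nitrogen has H2, not H1.
(C) has a primary amino group (-NH2) but the nitrogen has H2 and only one carbon neighbour.
(D) contains an N-methylamino group (-NHCH3), which satisfies every atom and bond constraint.
So the answer is (D).

D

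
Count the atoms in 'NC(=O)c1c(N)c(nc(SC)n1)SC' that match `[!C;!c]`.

Check the 14 heavy atoms by environment: 2× n (aromatic) → match; 4× c (aromatic) → no; 2× S → match; 3× C → no; 2× N → match; 1× O → match.
Summing the matching environments: 2 + 2 + 2 + 1 = 7 matching atoms.

7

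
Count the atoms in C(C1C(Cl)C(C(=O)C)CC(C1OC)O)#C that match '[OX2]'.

2

The query [OX2] means: aliphatic oxygen with two total connections — ether, hydroxyl, or ester single-bond O.
Check the 15 heavy atoms by environment: 8× C (X4) → no; 2× O (X2) → match; 2× C (X2) → no; 1× Cl (X1) → no; 1× C (X3) → no; 1× O (X1) → no.
That gives 2 matching atoms.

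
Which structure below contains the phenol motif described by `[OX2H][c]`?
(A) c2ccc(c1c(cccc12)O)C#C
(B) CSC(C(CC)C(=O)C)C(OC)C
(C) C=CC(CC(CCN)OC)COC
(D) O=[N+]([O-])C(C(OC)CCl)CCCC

A

[OX2H][c] describes a hydroxyl oxygen attached to an aromatic carbon (a phenol).
(A) contains a hydroxyl group (-OH), which satisfies every atom and bond constraint.
(B) has a methoxy ether (-OCH3) but the oxygen has H0, not H1.
(C) has a methoxy ether (-OCH3) but the oxygen has H0, not H1.
(D) has a methoxy ether (-OCH3) but the oxygen has H0, not H1.
So the answer is (A).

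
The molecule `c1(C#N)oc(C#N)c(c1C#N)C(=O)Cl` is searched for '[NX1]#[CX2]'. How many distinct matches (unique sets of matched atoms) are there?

3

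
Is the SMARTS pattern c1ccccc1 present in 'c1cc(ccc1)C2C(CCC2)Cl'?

Yes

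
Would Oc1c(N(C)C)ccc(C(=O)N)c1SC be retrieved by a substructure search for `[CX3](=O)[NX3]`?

Yes

The pattern [CX3](=O)[NX3] describes a carbonyl carbon bonded to a trivalent nitrogen — an amide.
The molecule carries a primary amide (-C(=O)NH2), whose atoms satisfy every constraint of the query, so the pattern matches.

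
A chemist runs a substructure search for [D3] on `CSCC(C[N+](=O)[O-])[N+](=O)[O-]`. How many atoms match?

3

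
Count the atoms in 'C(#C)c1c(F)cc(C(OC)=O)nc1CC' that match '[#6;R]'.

5

The query [#6;R] means: carbon that is part of a ring.
Check the 15 heavy atoms by environment: 1× n (aromatic, in 6-ring) → no; 5× c (aromatic, in 6-ring) → match; 6× C (acyclic) → no; 1× F (acyclic) → no; 2× O (acyclic) → no.
That gives 5 matching atoms.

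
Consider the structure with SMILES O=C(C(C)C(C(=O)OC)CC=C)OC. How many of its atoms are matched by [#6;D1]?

The query [#6;D1] means: carbon bonded to exactly one heavy atom.
Check the 14 heavy atoms by environment: 4× C (D1) → match; 4× C (D3) → no; 2× C (D2) → no; 2× O (D1) → no; 2× O (D2) → no.
That gives 4 matching atoms.

4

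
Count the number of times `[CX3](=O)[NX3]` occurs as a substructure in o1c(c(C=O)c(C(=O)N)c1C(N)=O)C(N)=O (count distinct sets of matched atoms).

3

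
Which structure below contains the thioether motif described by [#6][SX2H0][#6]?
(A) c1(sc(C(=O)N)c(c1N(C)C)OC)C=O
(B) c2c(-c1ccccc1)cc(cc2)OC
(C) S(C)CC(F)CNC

C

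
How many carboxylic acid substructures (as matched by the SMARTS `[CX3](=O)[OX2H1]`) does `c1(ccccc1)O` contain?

[CX3](=O)[OX2H1] is the SMARTS for a carboxylic acid: an sp2 carbon double-bonded to O and single-bonded to an -OH oxygen.
No fragment in the molecule satisfies every constraint, giving 0 matches.

0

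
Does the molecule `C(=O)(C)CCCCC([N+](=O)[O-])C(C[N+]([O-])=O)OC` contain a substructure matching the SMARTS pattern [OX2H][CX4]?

No

The pattern [OX2H][CX4] describes a hydroxyl oxygen bound to an sp3 (X4) carbon — an aliphatic alcohol.
The closest candidate here is a methoxy ether (-OCH3), but the oxygen has H0 (ether), not H1. No other fragment satisfies the full query, so there is no match.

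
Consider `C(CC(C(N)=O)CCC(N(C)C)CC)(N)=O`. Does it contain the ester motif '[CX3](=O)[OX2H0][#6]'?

No

The pattern [CX3](=O)[OX2H0][#6] describes a carbonyl carbon bonded to an oxygen that is itself bonded to carbon (no H on that O) — an ester.
The closest candidate here is a primary amide (-C(=O)NH2), but the carbonyl is bonded to N, not to an O-C linkage. No other fragment satisfies the full query, so there is no match.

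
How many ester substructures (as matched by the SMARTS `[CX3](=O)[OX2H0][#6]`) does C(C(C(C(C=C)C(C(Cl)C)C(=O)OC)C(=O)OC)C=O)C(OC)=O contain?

3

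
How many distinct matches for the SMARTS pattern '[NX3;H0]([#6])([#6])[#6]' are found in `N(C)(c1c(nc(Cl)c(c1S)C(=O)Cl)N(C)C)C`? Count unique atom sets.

2

[NX3;H0]([#6])([#6])[#6] is the SMARTS for a tertiary amine: a trivalent nitrogen with no H, bonded to three carbons.
The molecule carries 2 separate instances of a dimethylamino group (-N(CH3)2) meeting every constraint; each maps to a distinct set of atoms, giving 2 matches.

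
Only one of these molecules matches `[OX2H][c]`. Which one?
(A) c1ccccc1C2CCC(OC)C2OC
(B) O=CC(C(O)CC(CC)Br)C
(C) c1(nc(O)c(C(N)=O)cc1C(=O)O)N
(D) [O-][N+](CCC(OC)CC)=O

[OX2H][c] describes a hydroxyl oxygen attached to an aromatic carbon (a phenol).
(A) has a methoxy ether (-OCH3) but the oxygen has H0, not H1.
(B) has a hydroxyl group (-OH) but the -OH is on an aliphatic carbon, not an aromatic c.
(C) contains a hydroxyl group (-OH), which satisfies every atom and bond constraint.
(D) has a methoxy ether (-OCH3) but the oxygen has H0, not H1.
So the answer is (C).

C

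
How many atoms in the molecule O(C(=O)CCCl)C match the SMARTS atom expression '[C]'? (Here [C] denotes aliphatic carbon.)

4

Check the 7 heavy atoms by environment: 4× C → match; 1× Cl → no; 2× O → no.
That gives 4 matching atoms.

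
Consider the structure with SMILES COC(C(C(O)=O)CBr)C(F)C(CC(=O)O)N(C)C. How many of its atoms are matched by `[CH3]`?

3

The query [CH3] means: aliphatic carbon with exactly three hydrogens.
Check the 19 heavy atoms by environment: 2× C (H2) → no; 4× C (H1) → no; 2× C (H0) → no; 3× O (H0) → no; 2× O (H1) → no; 1× F (H0) → no; 1× N (H0) → no; 3× C (H3) → match; 1× Br (H0) → no.
That gives 3 matching atoms.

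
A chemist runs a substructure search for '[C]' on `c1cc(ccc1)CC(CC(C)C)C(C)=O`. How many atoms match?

8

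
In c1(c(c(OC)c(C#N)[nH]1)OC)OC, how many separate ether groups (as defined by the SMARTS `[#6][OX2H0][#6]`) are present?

3

[#6][OX2H0][#6] is the SMARTS for an ether: an aliphatic oxygen bridging two carbons with no H on the oxygen.
The molecule carries 3 separate instances of a methoxy ether (-OCH3) meeting every constraint; each maps to a distinct set of atoms, giving 3 matches.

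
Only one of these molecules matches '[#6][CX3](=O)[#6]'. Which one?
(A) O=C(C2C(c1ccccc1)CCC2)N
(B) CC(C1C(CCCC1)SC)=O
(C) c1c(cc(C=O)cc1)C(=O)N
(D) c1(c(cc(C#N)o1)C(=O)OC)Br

B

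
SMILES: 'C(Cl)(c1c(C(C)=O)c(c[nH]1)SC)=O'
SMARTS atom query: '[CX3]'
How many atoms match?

2

The query [CX3] means: C with X3: aliphatic carbon with exactly 3 total connections.
Check the 13 heavy atoms by environment: 1× n (aromatic, X3) → no; 4× c (aromatic, X3) → no; 2× C (X3) → match; 2× O (X1) → no; 2× C (X4) → no; 1× S (X2) → no; 1× Cl (X1) → no.
That gives 2 matching atoms.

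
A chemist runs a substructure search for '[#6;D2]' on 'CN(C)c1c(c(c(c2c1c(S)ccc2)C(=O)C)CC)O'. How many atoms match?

4

Check the 20 heavy atoms by environment: 7× c (aromatic, D3) → no; 3× c (aromatic, D2) → match; 1× N (D3) → no; 4× C (D1) → no; 1× S (D1) → no; 2× O (D1) → no; 1× C (D3) → no; 1× C (D2) → match.
Summing the matching environments: 3 + 1 = 4 matching atoms.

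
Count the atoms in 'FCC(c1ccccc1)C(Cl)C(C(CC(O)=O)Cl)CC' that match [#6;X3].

The query [#6;X3] means: any carbon (aromatic or not) with three total connections.
Check the 20 heavy atoms by environment: 8× C (X4) → no; 6× c (aromatic, X3) → match; 2× Cl (X1) → no; 1× F (X1) → no; 1× C (X3) → match; 1× O (X1) → no; 1× O (X2) → no.
Summing the matching environments: 6 + 1 = 7 matching atoms.

7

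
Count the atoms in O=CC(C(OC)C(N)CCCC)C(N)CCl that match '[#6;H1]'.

5

The query [#6;H1] means: any carbon bearing exactly one hydrogen.
Check the 16 heavy atoms by environment: 4× C (H2) → no; 5× C (H1) → match; 2× N (H2) → no; 2× O (H0) → no; 2× C (H3) → no; 1× Cl (H0) → no.
That gives 5 matching atoms.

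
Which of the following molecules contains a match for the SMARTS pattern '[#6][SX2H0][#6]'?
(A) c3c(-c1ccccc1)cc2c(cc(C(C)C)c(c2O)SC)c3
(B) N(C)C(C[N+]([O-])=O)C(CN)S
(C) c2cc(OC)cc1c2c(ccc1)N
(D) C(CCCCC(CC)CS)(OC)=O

A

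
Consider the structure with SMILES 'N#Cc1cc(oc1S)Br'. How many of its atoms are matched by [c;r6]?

0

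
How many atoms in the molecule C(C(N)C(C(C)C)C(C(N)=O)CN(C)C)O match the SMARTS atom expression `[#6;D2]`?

The query [#6;D2] means: any carbon bonded to exactly two heavy atoms.
Check the 16 heavy atoms by environment: 2× C (D2) → match; 5× C (D3) → no; 2× O (D1) → no; 2× N (D1) → no; 4× C (D1) → no; 1× N (D3) → no.
That gives 2 matching atoms.

2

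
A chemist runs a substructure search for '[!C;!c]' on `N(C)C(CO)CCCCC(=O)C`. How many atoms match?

3

The query [!C;!c] means: neither aliphatic nor aromatic carbon — same as [!#6].
Check the 12 heavy atoms by environment: 9× C → no; 2× O → match; 1× N → match.
Summing the matching environments: 2 + 1 = 3 matching atoms.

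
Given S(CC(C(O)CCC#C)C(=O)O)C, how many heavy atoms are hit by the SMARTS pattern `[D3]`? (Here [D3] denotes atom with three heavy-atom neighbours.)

3

The query [D3] means: atom with exactly three heavy-atom neighbours.
Check the 13 heavy atoms by environment: 4× C (D2) → no; 3× C (D3) → match; 1× S (D2) → no; 2× C (D1) → no; 3× O (D1) → no.
That gives 3 matching atoms.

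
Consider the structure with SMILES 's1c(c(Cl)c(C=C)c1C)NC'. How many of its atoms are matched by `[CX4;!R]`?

2

Check the 11 heavy atoms by environment: 1× s (aromatic, X2, in 5-ring) → no; 4× c (aromatic, X3, in 5-ring) → no; 2× C (X4, acyclic) → match; 1× Cl (X1, acyclic) → no; 2× C (X3, acyclic) → no; 1× N (X3, acyclic) → no.
That gives 2 matching atoms.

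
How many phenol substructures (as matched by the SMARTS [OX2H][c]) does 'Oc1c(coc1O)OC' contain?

2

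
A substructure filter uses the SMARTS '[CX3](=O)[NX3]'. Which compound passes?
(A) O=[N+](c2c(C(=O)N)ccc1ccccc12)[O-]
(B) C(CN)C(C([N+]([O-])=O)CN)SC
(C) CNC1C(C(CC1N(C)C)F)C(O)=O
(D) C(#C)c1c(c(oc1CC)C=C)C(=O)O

[CX3](=O)[NX3] describes a carbonyl carbon bonded to a trivalent nitrogen (an amide).
(A) contains a primary amide (-C(=O)NH2), which satisfies every atom and bond constraint.
(B) has a primary amino group (-NH2) but the -NH2 is not attached to a carbonyl carbon.
(C) has a carboxylic acid group (-C(=O)OH) but the carbonyl is bonded to O, not to an NX3 nitrogen.
(D) has a carboxylic acid group (-C(=O)OH) but the carbonyl is bonded to O, not to an NX3 nitrogen.
So the answer is (A).

A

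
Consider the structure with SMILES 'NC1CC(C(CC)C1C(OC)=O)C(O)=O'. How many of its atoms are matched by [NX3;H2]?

The query [NX3;H2] means: aliphatic N with 3 total connections, two of them H — an -NH2 nitrogen (amine or amide).
Check the 15 heavy atoms by environment: 2× C (H2, X4) → no; 4× C (H1, X4) → no; 2× C (H3, X4) → no; 2× C (H0, X3) → no; 2× O (H0, X1) → no; 1× O (H0, X2) → no; 1× O (H1, X2) → no; 1× N (H2, X3) → match.
That gives 1 matching atom.

1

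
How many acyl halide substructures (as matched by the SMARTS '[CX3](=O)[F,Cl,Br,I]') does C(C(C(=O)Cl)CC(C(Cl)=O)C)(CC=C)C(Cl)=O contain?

[CX3](=O)[F,Cl,Br,I] is the SMARTS for an acyl halide: a carbonyl carbon bonded to a halogen.
The molecule carries 3 separate instances of an acyl chloride (-C(=O)Cl) meeting every constraint; each maps to a distinct set of atoms, giving 3 matches.

3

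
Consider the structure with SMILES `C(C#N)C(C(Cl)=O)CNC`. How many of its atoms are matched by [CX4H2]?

Check the 10 heavy atoms by environment: 2× C (H2, X4) → match; 1× C (H1, X4) → no; 1× N (H1, X3) → no; 1× C (H3, X4) → no; 1× C (H0, X2) → no; 1× N (H0, X1) → no; 1× C (H0, X3) → no; 1× O (H0, X1) → no; 1× Cl (H0, X1) → no.
That gives 2 matching atoms.

2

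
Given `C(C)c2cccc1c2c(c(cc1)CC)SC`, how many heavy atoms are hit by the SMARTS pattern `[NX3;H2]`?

Check the 16 heavy atoms by environment: 5× c (aromatic, H0, X3) → no; 5× c (aromatic, H1, X3) → no; 1× S (H0, X2) → no; 3× C (H3, X4) → no; 2× C (H2, X4) → no.
No environment satisfies the query, so 0 matching atoms.

0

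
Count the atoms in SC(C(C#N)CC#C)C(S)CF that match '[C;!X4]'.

Check the 12 heavy atoms by environment: 5× C (X4) → no; 3× C (X2) → match; 1× N (X1) → no; 2× S (X2) → no; 1× F (X1) → no.
That gives 3 matching atoms.

3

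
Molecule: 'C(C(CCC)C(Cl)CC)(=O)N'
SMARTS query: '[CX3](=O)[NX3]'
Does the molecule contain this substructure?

Yes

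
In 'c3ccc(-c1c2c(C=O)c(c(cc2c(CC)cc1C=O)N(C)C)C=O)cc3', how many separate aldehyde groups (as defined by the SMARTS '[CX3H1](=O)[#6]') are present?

[CX3H1](=O)[#6] is the SMARTS for an aldehyde: an sp2 carbon with one H, double-bonded to O and single-bonded to carbon.
The molecule carries 3 separate instances of an aldehyde (-CHO) meeting every constraint; each maps to a distinct set of atoms, giving 3 matches.

3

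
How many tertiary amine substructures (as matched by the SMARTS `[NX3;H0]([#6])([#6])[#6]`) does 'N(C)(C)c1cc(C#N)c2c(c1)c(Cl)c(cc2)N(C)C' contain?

[NX3;H0]([#6])([#6])[#6] is the SMARTS for a tertiary amine: a trivalent nitrogen with no H, bonded to three carbons.
The molecule carries 2 separate instances of a dimethylamino group (-N(CH3)2) meeting every constraint; each maps to a distinct set of atoms, giving 2 matches.

2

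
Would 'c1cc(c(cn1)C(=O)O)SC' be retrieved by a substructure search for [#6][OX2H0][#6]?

No

The pattern [#6][OX2H0][#6] describes an aliphatic oxygen bridging two carbons with no H on the oxygen — an ether.
The closest candidate here is a carboxylic acid group (-C(=O)OH), but the -OH oxygen has H1; the =O is OX1, not OX2. No other fragment satisfies the full query, so there is no match.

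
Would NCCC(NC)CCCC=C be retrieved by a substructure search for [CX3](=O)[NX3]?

No

The pattern [CX3](=O)[NX3] describes a carbonyl carbon bonded to a trivalent nitrogen — an amide.
The closest candidate here is a primary amino group (-NH2), but the -NH2 is not attached to a carbonyl carbon. No other fragment satisfies the full query, so there is no match.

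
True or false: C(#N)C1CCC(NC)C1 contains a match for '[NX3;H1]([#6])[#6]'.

True

The pattern [NX3;H1]([#6])[#6] describes a trivalent nitrogen with one H, bonded to two carbons — a secondary amine.
The molecule carries an N-methylamino group (-NHCH3), whose atoms satisfy every constraint of the query, so the pattern matches.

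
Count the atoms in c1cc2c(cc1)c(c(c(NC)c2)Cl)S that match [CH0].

The query [CH0] means: aliphatic carbon with no attached hydrogen.
Check the 14 heavy atoms by environment: 5× c (aromatic, H0) → no; 5× c (aromatic, H1) → no; 1× S (H1) → no; 1× N (H1) → no; 1× C (H3) → no; 1× Cl (H0) → no.
No environment satisfies the query, so 0 matching atoms.

0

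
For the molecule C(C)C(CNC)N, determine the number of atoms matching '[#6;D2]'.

The query [#6;D2] means: any carbon bonded to exactly two heavy atoms.
Check the 7 heavy atoms by environment: 2× C (D2) → match; 1× C (D3) → no; 1× N (D2) → no; 2× C (D1) → no; 1× N (D1) → no.
That gives 2 matching atoms.

2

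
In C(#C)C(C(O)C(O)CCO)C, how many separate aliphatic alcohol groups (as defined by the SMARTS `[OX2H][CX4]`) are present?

[OX2H][CX4] is the SMARTS for an aliphatic alcohol: a hydroxyl oxygen bound to an sp3 (X4) carbon.
The molecule carries 3 separate instances of a hydroxyl group (-OH) meeting every constraint; each maps to a distinct set of atoms, giving 3 matches.

3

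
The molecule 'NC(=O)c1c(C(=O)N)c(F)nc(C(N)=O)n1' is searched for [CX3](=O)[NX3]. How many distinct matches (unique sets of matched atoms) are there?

3

[CX3](=O)[NX3] is the SMARTS for an amide: a carbonyl carbon bonded to a trivalent nitrogen.
The molecule carries 3 separate instances of a primary amide (-C(=O)NH2) meeting every constraint; each maps to a distinct set of atoms, giving 3 matches.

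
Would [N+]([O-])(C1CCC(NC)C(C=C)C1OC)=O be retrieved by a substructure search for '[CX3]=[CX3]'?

The pattern [CX3]=[CX3] describes a non-aromatic C=C double bond between two sp2 carbons — an alkene.
The molecule carries a vinyl group (-CH=CH2), whose atoms satisfy every constraint of the query, so the pattern matches.

Yes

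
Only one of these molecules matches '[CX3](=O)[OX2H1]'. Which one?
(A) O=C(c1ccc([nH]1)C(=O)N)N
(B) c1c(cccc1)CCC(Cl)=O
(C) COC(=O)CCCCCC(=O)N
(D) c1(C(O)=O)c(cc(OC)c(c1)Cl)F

D

[CX3](=O)[OX2H1] describes an sp2 carbon double-bonded to O and single-bonded to an -OH oxygen (a carboxylic acid).
(A) has a primary amide (-C(=O)NH2) but the carbonyl is bonded to N, not to an -OH oxygen.
(B) has an acyl chloride (-C(=O)Cl) but the carbonyl is bonded to Cl, not to an -OH oxygen.
(C) has a methyl-ester group (-C(=O)OCH3) but the singly-bonded O has no H (OX2H0, not OX2H1).
(D) contains a carboxylic acid group (-C(=O)OH), which satisfies every atom and bond constraint.
So the answer is (D).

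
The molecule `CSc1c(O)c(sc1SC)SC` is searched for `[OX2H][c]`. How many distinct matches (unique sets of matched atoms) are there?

[OX2H][c] is the SMARTS for a phenol: a hydroxyl oxygen attached to an aromatic carbon.
Exactly one fragment in the molecule meets all constraints, giving 1 match.

1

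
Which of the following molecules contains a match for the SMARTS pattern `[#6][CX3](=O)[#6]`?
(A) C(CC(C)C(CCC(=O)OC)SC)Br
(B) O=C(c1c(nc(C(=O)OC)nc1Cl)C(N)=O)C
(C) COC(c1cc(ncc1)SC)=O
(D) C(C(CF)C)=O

[#6][CX3](=O)[#6] describes a carbonyl carbon (no H) flanked by two carbons (a ketone).
(A) has a methyl-ester group (-C(=O)OCH3) but one neighbour of the carbonyl carbon is O, not C.
(B) contains an acetyl/ketone group (-C(=O)CH3), which satisfies every atom and bond constraint.
(C) has a methyl-ester group (-C(=O)OCH3) but one neighbour of the carbonyl carbon is O, not C.
(D) has an aldehyde (-CHO) but the carbonyl carbon has H1, so it is not flanked by two carbons.
So the answer is (B).

B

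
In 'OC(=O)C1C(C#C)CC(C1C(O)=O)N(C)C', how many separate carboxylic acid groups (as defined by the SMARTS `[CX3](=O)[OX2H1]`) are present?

2

[CX3](=O)[OX2H1] is the SMARTS for a carboxylic acid: an sp2 carbon double-bonded to O and single-bonded to an -OH oxygen.
The molecule carries 2 separate instances of a carboxylic acid group (-C(=O)OH) meeting every constraint; each maps to a distinct set of atoms, giving 2 matches.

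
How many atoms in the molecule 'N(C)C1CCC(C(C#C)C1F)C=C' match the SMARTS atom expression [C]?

11

The query [C] means: uppercase C matches aliphatic (non-aromatic) carbon only.
Check the 13 heavy atoms by environment: 11× C → match; 1× F → no; 1× N → no.
That gives 11 matching atoms.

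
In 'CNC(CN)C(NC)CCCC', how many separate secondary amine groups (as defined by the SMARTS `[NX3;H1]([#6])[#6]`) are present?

[NX3;H1]([#6])[#6] is the SMARTS for a secondary amine: a trivalent nitrogen with one H, bonded to two carbons.
The molecule carries 2 separate instances of an N-methylamino group (-NHCH3) meeting every constraint; each maps to a distinct set of atoms, giving 2 matches.

2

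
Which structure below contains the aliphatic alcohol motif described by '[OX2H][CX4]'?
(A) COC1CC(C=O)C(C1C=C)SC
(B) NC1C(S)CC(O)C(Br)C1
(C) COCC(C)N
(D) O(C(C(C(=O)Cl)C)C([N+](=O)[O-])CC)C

B

[OX2H][CX4] describes a hydroxyl oxygen bound to an sp3 (X4) carbon (an aliphatic alcohol).
(A) has a methoxy ether (-OCH3) but the oxygen has H0 (ether), not H1.
(B) contains a hydroxyl group (-OH), which satisfies every atom and bond constraint.
(C) has a methoxy ether (-OCH3) but the oxygen has H0 (ether), not H1.
(D) has a methoxy ether (-OCH3) but the oxygen has H0 (ether), not H1.
So the answer is (B).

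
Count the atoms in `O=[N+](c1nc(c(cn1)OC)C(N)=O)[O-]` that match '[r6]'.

6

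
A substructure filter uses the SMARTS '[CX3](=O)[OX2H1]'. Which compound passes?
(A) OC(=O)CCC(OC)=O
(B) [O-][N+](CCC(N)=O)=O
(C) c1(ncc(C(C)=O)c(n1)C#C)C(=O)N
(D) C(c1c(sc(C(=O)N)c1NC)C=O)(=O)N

A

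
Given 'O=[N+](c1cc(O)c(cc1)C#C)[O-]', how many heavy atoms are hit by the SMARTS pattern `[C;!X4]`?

2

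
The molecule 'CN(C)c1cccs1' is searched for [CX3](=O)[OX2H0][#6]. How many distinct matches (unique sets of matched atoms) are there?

0

[CX3](=O)[OX2H0][#6] is the SMARTS for an ester: a carbonyl carbon bonded to an oxygen that is itself bonded to carbon (no H on that O).
No fragment in the molecule satisfies every constraint, giving 0 matches.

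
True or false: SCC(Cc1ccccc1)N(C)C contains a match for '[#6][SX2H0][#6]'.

False

The pattern [#6][SX2H0][#6] describes an aliphatic sulfur bridging two carbons with no H on the sulfur — a thioether.
The closest candidate here is a thiol (-SH), but the sulfur has H1, not H0 bridging two carbons. No other fragment satisfies the full query, so there is no match.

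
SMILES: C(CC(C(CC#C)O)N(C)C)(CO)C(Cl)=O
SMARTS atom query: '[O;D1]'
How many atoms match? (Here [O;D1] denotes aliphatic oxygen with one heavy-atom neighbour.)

3

The query [O;D1] means: aliphatic oxygen bonded to exactly one heavy atom.
Check the 16 heavy atoms by environment: 4× C (D2) → no; 4× C (D3) → no; 3× O (D1) → match; 1× Cl (D1) → no; 1× N (D3) → no; 3× C (D1) → no.
That gives 3 matching atoms.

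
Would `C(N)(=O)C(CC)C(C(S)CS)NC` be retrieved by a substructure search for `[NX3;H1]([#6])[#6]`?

Yes

The pattern [NX3;H1]([#6])[#6] describes a trivalent nitrogen with one H, bonded to two carbons — a secondary amine.
The molecule carries an N-methylamino group (-NHCH3), whose atoms satisfy every constraint of the query, so the pattern matches.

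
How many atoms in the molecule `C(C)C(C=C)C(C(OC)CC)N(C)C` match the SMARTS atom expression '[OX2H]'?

0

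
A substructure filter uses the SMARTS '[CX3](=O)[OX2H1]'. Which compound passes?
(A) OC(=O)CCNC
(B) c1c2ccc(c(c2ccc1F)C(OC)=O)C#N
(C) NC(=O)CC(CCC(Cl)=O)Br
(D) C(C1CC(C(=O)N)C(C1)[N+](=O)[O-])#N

A

[CX3](=O)[OX2H1] describes an sp2 carbon double-bonded to O and single-bonded to an -OH oxygen (a carboxylic acid).
(A) contains a carboxylic acid group (-C(=O)OH), which satisfies every atom and bond constraint.
(B) has a methyl-ester group (-C(=O)OCH3) but the singly-bonded O has no H (OX2H0, not OX2H1).
(C) has a primary amide (-C(=O)NH2) but the carbonyl is bonded to N, not to an -OH oxygen.
(D) has a primary amide (-C(=O)NH2) but the carbonyl is bonded to N, not to an -OH oxygen.
So the answer is (A).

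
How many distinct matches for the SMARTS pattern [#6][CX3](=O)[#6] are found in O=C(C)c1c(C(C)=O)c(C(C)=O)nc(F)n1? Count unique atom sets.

3

[#6][CX3](=O)[#6] is the SMARTS for a ketone: a carbonyl carbon (no H) flanked by two carbons.
The molecule carries 3 separate instances of an acetyl/ketone group (-C(=O)CH3) meeting every constraint; each maps to a distinct set of atoms, giving 3 matches.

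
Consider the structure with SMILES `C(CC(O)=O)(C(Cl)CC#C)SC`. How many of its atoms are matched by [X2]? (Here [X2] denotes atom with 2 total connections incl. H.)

4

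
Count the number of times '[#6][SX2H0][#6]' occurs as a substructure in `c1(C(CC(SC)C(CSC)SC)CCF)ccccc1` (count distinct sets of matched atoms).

3

[#6][SX2H0][#6] is the SMARTS for a thioether: an aliphatic sulfur bridging two carbons with no H on the sulfur.
The molecule carries 3 separate instances of a methylthio ether (-SCH3) meeting every constraint; each maps to a distinct set of atoms, giving 3 matches.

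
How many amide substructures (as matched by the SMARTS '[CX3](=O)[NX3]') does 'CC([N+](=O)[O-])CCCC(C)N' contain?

[CX3](=O)[NX3] is the SMARTS for an amide: a carbonyl carbon bonded to a trivalent nitrogen.
The molecule has a primary amino group (-NH2), but the -NH2 is not attached to a carbonyl carbon; nothing else fits, so there are 0 matches.

0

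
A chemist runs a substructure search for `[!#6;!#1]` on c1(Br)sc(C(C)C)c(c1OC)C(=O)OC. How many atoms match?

5

Check the 15 heavy atoms by environment: 1× s (aromatic) → match; 4× c (aromatic) → no; 6× C → no; 3× O → match; 1× Br → match.
Summing the matching environments: 1 + 3 + 1 = 5 matching atoms.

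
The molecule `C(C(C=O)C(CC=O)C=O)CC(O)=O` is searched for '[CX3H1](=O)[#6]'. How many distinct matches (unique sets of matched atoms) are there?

[CX3H1](=O)[#6] is the SMARTS for an aldehyde: an sp2 carbon with one H, double-bonded to O and single-bonded to carbon.
The molecule carries 3 separate instances of an aldehyde (-CHO) meeting every constraint; each maps to a distinct set of atoms, giving 3 matches.

3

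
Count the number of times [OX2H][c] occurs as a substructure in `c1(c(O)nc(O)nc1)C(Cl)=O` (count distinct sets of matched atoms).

2

[OX2H][c] is the SMARTS for a phenol: a hydroxyl oxygen attached to an aromatic carbon.
The molecule carries 2 separate instances of a hydroxyl group (-OH) meeting every constraint; each maps to a distinct set of atoms, giving 2 matches.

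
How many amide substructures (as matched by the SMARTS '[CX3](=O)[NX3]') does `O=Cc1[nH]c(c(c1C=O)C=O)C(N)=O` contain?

1

[CX3](=O)[NX3] is the SMARTS for an amide: a carbonyl carbon bonded to a trivalent nitrogen.
Exactly one fragment in the molecule meets all constraints, giving 1 match.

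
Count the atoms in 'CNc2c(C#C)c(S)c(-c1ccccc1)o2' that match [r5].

5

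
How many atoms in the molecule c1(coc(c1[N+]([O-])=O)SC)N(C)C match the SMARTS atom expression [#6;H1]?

The query [#6;H1] means: any carbon bearing exactly one hydrogen.
Check the 13 heavy atoms by environment: 1× o (aromatic, H0) → no; 1× c (aromatic, H1) → match; 3× c (aromatic, H0) → no; 1× N (charge +1, H0) → no; 1× O (charge -1, H0) → no; 1× O (H0) → no; 1× N (H0) → no; 3× C (H3) → no; 1× S (H0) → no.
That gives 1 matching atom.

1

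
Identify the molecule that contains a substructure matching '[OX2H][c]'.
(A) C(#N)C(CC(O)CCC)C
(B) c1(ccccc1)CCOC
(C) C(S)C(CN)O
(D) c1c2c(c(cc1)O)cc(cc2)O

[OX2H][c] describes a hydroxyl oxygen attached to an aromatic carbon (a phenol).
(A) has a hydroxyl group (-OH) but the -OH is on an aliphatic carbon, not an aromatic c.
(B) has a methoxy ether (-OCH3) but the oxygen has H0, not H1.
(C) has a hydroxyl group (-OH) but the -OH is on an aliphatic carbon, not an aromatic c.
(D) contains a hydroxyl group (-OH), which satisfies every atom and bond constraint.
So the answer is (D).

D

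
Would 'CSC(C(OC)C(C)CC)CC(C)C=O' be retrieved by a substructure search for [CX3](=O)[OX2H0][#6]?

No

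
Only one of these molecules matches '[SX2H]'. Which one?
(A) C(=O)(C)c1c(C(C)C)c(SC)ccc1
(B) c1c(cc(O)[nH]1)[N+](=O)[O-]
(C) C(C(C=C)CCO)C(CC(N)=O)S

[SX2H] describes an aliphatic sulfur with two connections, one being H (a thiol).
(A) has a methylthio ether (-SCH3) but the sulfur has H0 (bonded to two carbons), not H1.
(B) has a hydroxyl group (-OH) but it is an -OH, not an -SH.
(C) contains a thiol (-SH), which satisfies every atom and bond constraint.
So the answer is (C).

C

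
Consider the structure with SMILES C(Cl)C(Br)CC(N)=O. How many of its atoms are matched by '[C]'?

4

The query [C] means: uppercase C matches aliphatic (non-aromatic) carbon only.
Check the 8 heavy atoms by environment: 4× C → match; 1× O → no; 1× N → no; 1× Br → no; 1× Cl → no.
That gives 4 matching atoms.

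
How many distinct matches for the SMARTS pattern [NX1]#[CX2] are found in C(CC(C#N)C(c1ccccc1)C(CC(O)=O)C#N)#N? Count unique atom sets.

[NX1]#[CX2] is the SMARTS for a nitrile: a nitrogen triple-bonded to a two-connected carbon.
The molecule carries 3 separate instances of a nitrile (-C#N) meeting every constraint; each maps to a distinct set of atoms, giving 3 matches.

3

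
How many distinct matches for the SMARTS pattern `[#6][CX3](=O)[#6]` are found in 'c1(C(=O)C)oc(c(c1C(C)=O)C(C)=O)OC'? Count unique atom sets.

[#6][CX3](=O)[#6] is the SMARTS for a ketone: a carbonyl carbon (no H) flanked by two carbons.
The molecule carries 3 separate instances of an acetyl/ketone group (-C(=O)CH3) meeting every constraint; each maps to a distinct set of atoms, giving 3 matches.

3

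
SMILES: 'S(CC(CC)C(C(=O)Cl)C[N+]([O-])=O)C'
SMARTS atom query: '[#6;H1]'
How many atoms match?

The query [#6;H1] means: any carbon bearing exactly one hydrogen.
Check the 14 heavy atoms by environment: 3× C (H2) → no; 2× C (H1) → match; 1× N (charge +1, H0) → no; 1× O (charge -1, H0) → no; 2× O (H0) → no; 1× C (H0) → no; 1× Cl (H0) → no; 2× C (H3) → no; 1× S (H0) → no.
That gives 2 matching atoms.

2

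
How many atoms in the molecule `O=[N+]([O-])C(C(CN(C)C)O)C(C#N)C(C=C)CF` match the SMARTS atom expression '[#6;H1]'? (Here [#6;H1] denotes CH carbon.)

The query [#6;H1] means: any carbon bearing exactly one hydrogen.
Check the 18 heavy atoms by environment: 3× C (H2) → no; 5× C (H1) → match; 1× F (H0) → no; 1× N (charge +1, H0) → no; 1× O (charge -1, H0) → no; 1× O (H0) → no; 1× C (H0) → no; 2× N (H0) → no; 2× C (H3) → no; 1× O (H1) → no.
That gives 5 matching atoms.

5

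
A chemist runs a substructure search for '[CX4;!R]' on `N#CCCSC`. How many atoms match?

3

Check the 6 heavy atoms by environment: 3× C (X4, acyclic) → match; 1× S (X2, acyclic) → no; 1× C (X2, acyclic) → no; 1× N (X1, acyclic) → no.
That gives 3 matching atoms.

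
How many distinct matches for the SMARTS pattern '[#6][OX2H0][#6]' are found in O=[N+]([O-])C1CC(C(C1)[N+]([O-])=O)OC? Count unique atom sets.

1

[#6][OX2H0][#6] is the SMARTS for an ether: an aliphatic oxygen bridging two carbons with no H on the oxygen.
Exactly one fragment in the molecule meets all constraints, giving 1 match.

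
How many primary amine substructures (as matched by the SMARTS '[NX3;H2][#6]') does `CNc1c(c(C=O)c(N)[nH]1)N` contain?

[NX3;H2][#6] is the SMARTS for a primary amine: a trivalent nitrogen with two H attached to carbon.
The molecule carries 2 separate instances of a primary amino group (-NH2) meeting every constraint; each maps to a distinct set of atoms, giving 2 matches.

2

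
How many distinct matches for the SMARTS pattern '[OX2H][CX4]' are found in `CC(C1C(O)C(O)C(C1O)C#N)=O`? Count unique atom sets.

[OX2H][CX4] is the SMARTS for an aliphatic alcohol: a hydroxyl oxygen bound to an sp3 (X4) carbon.
The molecule carries 3 separate instances of a hydroxyl group (-OH) meeting every constraint; each maps to a distinct set of atoms, giving 3 matches.

3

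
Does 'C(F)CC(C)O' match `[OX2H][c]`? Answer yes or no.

No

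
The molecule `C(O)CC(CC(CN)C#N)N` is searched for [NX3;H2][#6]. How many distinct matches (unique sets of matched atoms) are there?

2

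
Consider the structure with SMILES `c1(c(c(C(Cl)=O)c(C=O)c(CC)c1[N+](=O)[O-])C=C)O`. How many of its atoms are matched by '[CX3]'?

4

The query [CX3] means: C with X3: aliphatic carbon with exactly 3 total connections.
Check the 19 heavy atoms by environment: 6× c (aromatic, X3) → no; 2× C (X4) → no; 4× C (X3) → match; 1× N (charge +1, X3) → no; 1× O (charge -1, X1) → no; 3× O (X1) → no; 1× Cl (X1) → no; 1× O (X2) → no.
That gives 4 matching atoms.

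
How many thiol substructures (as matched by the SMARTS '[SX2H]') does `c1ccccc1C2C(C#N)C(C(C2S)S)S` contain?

[SX2H] is the SMARTS for a thiol: an aliphatic sulfur with two connections, one being H.
The molecule carries 3 separate instances of a thiol (-SH) meeting every constraint; each maps to a distinct set of atoms, giving 3 matches.

3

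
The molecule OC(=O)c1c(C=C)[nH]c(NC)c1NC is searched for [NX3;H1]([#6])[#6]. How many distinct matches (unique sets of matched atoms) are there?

[NX3;H1]([#6])[#6] is the SMARTS for a secondary amine: a trivalent nitrogen with one H, bonded to two carbons.
The molecule carries 2 separate instances of an N-methylamino group (-NHCH3) meeting every constraint; each maps to a distinct set of atoms, giving 2 matches.

2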